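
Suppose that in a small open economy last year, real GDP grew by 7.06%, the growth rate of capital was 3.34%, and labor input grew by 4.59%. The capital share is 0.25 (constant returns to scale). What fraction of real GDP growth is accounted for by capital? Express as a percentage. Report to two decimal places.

11.83%

Capital contributed 0.25 × 3.34 = 0.835 pp.
Share of growth = 0.835 / 7.06 × 100 = 11.8272%.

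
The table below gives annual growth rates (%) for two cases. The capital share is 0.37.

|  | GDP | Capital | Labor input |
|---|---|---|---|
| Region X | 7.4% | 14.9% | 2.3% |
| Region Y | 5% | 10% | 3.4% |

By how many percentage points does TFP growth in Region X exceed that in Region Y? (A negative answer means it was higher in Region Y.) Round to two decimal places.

1.28 percentage points

Labor's share = 1 − 0.37 = 0.63.
Region X: TFP = 7.4 − 5.513 − 1.449 = 0.438%.
Region Y: TFP = 5 − 3.7 − 2.142 = -0.842%.
Difference = 0.438 − (-0.842) = 1.28 pp.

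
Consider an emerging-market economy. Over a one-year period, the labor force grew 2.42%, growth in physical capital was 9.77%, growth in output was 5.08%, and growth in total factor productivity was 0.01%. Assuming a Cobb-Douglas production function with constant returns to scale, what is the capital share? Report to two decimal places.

gY = gA + α·gK + (1−α)·gL, so gY − gA − gL = α(gK − gL).
5.08 − 0.01 − 2.42 = α × (9.77 − 2.42).
2.65 = 7.35 α, so α = 0.3605.

The capital share is 0.36.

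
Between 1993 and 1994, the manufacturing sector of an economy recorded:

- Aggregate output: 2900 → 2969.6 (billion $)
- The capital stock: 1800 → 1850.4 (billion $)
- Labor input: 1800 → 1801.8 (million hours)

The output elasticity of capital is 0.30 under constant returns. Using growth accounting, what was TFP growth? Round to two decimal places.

1.49%

Aggregate output growth = (2969.6 − 2900) / 2900 = 2.4%.
The capital stock growth = (1850.4 − 1800) / 1800 = 2.8%.
Labor input growth = (1801.8 − 1800) / 1800 = 0.1%.
Labor's share = 1 − 0.3 = 0.7.
The capital stock: 0.3 × 2.8 = 0.84 pp.
Labor input: 0.7 × 0.1 = 0.07 pp.
TFP growth = 2.4 − 0.91 = 1.49%.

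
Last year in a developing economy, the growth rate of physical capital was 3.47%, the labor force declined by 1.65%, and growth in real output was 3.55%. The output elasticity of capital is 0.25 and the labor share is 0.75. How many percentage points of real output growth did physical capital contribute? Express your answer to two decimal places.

Contribution = share × growth = 0.25 × 3.47 = 0.8675 pp.

0.87 pp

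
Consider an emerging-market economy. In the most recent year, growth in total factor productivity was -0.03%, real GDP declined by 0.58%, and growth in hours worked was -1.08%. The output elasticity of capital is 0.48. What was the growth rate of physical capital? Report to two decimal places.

Labor's share = 1 − 0.48 = 0.52.
gY = gA + 0.52×(-1.08) + 0.48×g.
0.48×g = -0.58 + 0.03 + 0.5616 = 0.0116.
g = 0.0116 / 0.48 = 0.0242%.

Physical capital grew 0.02%.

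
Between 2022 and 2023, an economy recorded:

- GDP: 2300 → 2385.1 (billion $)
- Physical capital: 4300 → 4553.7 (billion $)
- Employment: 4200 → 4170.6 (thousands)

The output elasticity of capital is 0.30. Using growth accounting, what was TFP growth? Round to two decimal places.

TFP grew 2.42%.

GDP growth = (2385.1 − 2300) / 2300 = 3.7%.
Physical capital growth = (4553.7 − 4300) / 4300 = 5.9%.
Employment growth = (4170.6 − 4200) / 4200 = -0.7%.
Labor's share = 1 − 0.3 = 0.7.
Physical capital: 0.3 × 5.9 = 1.77 pp.
Employment: 0.7 × (-0.7) = -0.49 pp.
TFP growth = 3.7 − 1.28 = 2.42%.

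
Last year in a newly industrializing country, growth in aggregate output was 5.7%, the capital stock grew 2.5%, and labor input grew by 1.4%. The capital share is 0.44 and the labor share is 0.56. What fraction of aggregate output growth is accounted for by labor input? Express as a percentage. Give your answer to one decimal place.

Labor's share = 1 − 0.44 = 0.56.
Labor input contributed 0.56 × 1.4 = 0.784 pp.
Share of growth = 0.784 / 5.7 × 100 = 13.754%.

Labor input accounted for 13.8% of growth.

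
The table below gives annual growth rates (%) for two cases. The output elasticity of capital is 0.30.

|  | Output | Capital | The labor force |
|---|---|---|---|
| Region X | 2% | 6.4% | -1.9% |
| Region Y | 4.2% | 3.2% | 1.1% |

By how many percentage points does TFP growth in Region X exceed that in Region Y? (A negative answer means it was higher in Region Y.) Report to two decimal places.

-1.06 percentage points

Labor's share = 1 − 0.3 = 0.7.
Region X: TFP = 2 − 1.92 + 1.33 = 1.41%.
Region Y: TFP = 4.2 − 0.96 − 0.77 = 2.47%.
Difference = 1.41 − (2.47) = -1.06 pp.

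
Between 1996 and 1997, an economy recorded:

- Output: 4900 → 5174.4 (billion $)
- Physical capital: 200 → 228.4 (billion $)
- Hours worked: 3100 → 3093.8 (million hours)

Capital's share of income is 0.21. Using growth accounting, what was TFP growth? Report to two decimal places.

Output growth = (5174.4 − 4900) / 4900 = 5.6%.
Physical capital growth = (228.4 − 200) / 200 = 14.2%.
Hours worked growth = (3093.8 − 3100) / 3100 = -0.2%.
Labor's share = 1 − 0.21 = 0.79.
Physical capital: 0.21 × 14.2 = 2.982 pp.
Hours worked: 0.79 × (-0.2) = -0.158 pp.
TFP growth = 5.6 − 2.824 = 2.776%.

TFP growth was 2.78%.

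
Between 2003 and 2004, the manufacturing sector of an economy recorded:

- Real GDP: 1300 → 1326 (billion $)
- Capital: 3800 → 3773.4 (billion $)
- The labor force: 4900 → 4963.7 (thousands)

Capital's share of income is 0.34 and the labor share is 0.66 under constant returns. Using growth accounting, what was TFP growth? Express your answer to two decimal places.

Real GDP growth = (1326 − 1300) / 1300 = 2%.
Capital growth = (3773.4 − 3800) / 3800 = -0.7%.
The labor force growth = (4963.7 − 4900) / 4900 = 1.3%.
Labor's share = 1 − 0.34 = 0.66.
Capital: 0.34 × (-0.7) = -0.238 pp.
The labor force: 0.66 × 1.3 = 0.858 pp.
TFP growth = 2 − 0.62 = 1.38%.

TFP growth was 1.38%.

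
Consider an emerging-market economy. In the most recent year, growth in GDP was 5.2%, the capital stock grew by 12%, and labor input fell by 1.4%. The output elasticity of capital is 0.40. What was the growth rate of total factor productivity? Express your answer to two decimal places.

1.24%

Labor's share = 1 − 0.4 = 0.6.
The capital stock: 0.4 × 12 = 4.8 pp.
Labor input: 0.6 × (-1.4) = -0.84 pp.
TFP growth = 5.2 − 3.96 = 1.24%.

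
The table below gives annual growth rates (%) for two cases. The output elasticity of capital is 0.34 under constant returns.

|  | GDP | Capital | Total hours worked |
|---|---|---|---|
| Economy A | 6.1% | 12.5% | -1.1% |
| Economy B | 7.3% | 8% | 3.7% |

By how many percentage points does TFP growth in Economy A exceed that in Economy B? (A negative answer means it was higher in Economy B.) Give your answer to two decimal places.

0.44 percentage points

Labor's share = 1 − 0.34 = 0.66.
Economy A: TFP = 6.1 − 4.25 + 0.726 = 2.576%.
Economy B: TFP = 7.3 − 2.72 − 2.442 = 2.138%.
Difference = 2.576 − (2.138) = 0.438 pp.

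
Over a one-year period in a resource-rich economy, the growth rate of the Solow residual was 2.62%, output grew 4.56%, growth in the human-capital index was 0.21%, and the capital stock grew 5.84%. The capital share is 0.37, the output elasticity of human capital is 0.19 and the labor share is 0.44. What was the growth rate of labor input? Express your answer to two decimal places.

-0.59%

Labor's share = 1 − 0.37 − 0.19 = 0.44.
gY = gA + 0.37×5.84 + 0.19×0.21 + 0.44×g.
0.44×g = 4.56 − 2.62 − 2.2007 = -0.2607.
g = -0.2607 / 0.44 = -0.5925%.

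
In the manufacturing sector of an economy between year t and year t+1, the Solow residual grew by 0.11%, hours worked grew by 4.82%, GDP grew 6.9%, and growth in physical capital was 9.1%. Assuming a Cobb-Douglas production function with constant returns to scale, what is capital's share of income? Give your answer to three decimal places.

0.460

gY = gA + α·gK + (1−α)·gL, so gY − gA − gL = α(gK − gL).
6.9 − 0.11 − 4.82 = α × (9.1 − 4.82).
1.97 = 4.28 α, so α = 0.46028.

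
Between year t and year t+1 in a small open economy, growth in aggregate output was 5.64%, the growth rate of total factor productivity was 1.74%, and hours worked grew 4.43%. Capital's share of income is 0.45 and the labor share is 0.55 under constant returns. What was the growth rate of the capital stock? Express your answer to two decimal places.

The capital stock grew 3.25%.

Labor's share = 1 − 0.45 = 0.55.
gY = gA + 0.55×4.43 + 0.45×g.
0.45×g = 5.64 − 1.74 − 2.4365 = 1.4635.
g = 1.4635 / 0.45 = 3.2522%.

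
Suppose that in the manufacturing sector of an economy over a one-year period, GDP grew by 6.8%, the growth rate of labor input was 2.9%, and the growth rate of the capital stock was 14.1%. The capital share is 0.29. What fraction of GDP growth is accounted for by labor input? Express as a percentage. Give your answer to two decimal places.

Labor's share = 1 − 0.29 = 0.71.
Labor input contributed 0.71 × 2.9 = 2.059 pp.
Share of growth = 2.059 / 6.8 × 100 = 30.2794%.

Labor input accounted for 30.28% of growth.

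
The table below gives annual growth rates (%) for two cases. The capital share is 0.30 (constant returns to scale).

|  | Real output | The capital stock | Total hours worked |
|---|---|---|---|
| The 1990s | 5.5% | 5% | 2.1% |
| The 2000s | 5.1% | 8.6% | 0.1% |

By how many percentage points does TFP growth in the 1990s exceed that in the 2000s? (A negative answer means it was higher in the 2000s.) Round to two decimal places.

0.08 percentage points

Labor's share = 1 − 0.3 = 0.7.
The 1990s: TFP = 5.5 − 1.5 − 1.47 = 2.53%.
The 2000s: TFP = 5.1 − 2.58 − 0.07 = 2.45%.
Difference = 2.53 − (2.45) = 0.08 pp.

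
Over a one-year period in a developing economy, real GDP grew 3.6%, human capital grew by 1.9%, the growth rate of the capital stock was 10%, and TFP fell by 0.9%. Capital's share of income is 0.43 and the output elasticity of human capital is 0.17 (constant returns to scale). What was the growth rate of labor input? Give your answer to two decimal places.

Labor's share = 1 − 0.43 − 0.17 = 0.4.
gY = gA + 0.43×10 + 0.17×1.9 + 0.4×g.
0.4×g = 3.6 + 0.9 − 4.623 = -0.123.
g = -0.123 / 0.4 = -0.3075%.

-0.31%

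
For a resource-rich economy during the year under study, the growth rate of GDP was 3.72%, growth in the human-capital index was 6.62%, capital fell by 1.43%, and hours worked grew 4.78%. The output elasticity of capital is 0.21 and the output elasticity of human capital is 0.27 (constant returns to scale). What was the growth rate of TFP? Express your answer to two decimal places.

-0.25%

Labor's share = 1 − 0.21 − 0.27 = 0.52.
Capital: 0.21 × (-1.43) = -0.3003 pp.
The human-capital index: 0.27 × 6.62 = 1.7874 pp.
Hours worked: 0.52 × 4.78 = 2.4856 pp.
TFP growth = 3.72 − 3.9727 = -0.2527%.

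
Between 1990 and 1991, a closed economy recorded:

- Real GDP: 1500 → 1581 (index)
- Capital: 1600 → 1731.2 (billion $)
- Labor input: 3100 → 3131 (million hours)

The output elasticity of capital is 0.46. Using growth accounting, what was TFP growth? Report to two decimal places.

1.09%

Real GDP growth = (1581 − 1500) / 1500 = 5.4%.
Capital growth = (1731.2 − 1600) / 1600 = 8.2%.
Labor input growth = (3131 − 3100) / 3100 = 1%.
Labor's share = 1 − 0.46 = 0.54.
Capital: 0.46 × 8.2 = 3.772 pp.
Labor input: 0.54 × 1 = 0.54 pp.
TFP growth = 5.4 − 4.312 = 1.088%.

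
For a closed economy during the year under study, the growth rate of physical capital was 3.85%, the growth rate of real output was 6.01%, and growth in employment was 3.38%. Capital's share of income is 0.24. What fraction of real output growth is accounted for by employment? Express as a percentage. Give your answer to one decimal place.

42.7%

Labor's share = 1 − 0.24 = 0.76.
Employment contributed 0.76 × 3.38 = 2.5688 pp.
Share of growth = 2.5688 / 6.01 × 100 = 42.742%.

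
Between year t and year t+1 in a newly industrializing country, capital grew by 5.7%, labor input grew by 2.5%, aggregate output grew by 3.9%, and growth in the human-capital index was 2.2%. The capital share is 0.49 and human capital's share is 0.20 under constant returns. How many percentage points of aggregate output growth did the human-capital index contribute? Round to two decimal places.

0.44 pp

Contribution = share × growth = 0.2 × 2.2 = 0.44 pp.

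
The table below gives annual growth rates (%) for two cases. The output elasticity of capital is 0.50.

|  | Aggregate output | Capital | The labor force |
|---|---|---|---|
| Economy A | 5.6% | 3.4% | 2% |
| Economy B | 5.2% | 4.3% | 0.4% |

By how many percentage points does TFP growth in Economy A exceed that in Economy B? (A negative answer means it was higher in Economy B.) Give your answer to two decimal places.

Labor's share = 1 − 0.5 = 0.5.
Economy A: TFP = 5.6 − 1.7 − 1 = 2.9%.
Economy B: TFP = 5.2 − 2.15 − 0.2 = 2.85%.
Difference = 2.9 − (2.85) = 0.05 pp.

0.05 percentage points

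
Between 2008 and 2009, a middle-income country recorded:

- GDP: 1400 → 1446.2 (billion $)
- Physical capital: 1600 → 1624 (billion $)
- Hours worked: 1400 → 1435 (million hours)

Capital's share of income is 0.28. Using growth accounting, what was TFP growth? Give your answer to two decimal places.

1.08%

GDP growth = (1446.2 − 1400) / 1400 = 3.3%.
Physical capital growth = (1624 − 1600) / 1600 = 1.5%.
Hours worked growth = (1435 − 1400) / 1400 = 2.5%.
Labor's share = 1 − 0.28 = 0.72.
Physical capital: 0.28 × 1.5 = 0.42 pp.
Hours worked: 0.72 × 2.5 = 1.8 pp.
TFP growth = 3.3 − 2.22 = 1.08%.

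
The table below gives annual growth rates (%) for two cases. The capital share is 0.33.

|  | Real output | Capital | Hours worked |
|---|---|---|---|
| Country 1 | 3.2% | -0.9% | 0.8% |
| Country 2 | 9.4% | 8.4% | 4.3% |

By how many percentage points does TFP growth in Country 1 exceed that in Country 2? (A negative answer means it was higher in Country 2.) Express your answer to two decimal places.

Labor's share = 1 − 0.33 = 0.67.
Country 1: TFP = 3.2 + 0.297 − 0.536 = 2.961%.
Country 2: TFP = 9.4 − 2.772 − 2.881 = 3.747%.
Difference = 2.961 − (3.747) = -0.786 pp.

-0.79 percentage points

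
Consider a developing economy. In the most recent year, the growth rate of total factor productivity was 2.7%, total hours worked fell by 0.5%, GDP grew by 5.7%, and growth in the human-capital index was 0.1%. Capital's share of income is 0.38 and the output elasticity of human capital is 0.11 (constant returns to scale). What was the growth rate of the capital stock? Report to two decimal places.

The capital stock growth was 8.54%.

Labor's share = 1 − 0.38 − 0.11 = 0.51.
gY = gA + 0.11×0.1 + 0.51×(-0.5) + 0.38×g.
0.38×g = 5.7 − 2.7 + 0.244 = 3.244.
g = 3.244 / 0.38 = 8.5368%.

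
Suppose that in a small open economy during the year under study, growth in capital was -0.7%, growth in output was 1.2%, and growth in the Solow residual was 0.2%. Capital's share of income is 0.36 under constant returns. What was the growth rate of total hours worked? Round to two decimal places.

Labor's share = 1 − 0.36 = 0.64.
gY = gA + 0.36×(-0.7) + 0.64×g.
0.64×g = 1.2 − 0.2 + 0.252 = 1.252.
g = 1.252 / 0.64 = 1.9563%.

1.96%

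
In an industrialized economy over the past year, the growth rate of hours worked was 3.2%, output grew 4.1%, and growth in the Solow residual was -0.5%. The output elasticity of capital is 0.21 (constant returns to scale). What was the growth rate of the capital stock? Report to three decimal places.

Labor's share = 1 − 0.21 = 0.79.
gY = gA + 0.79×3.2 + 0.21×g.
0.21×g = 4.1 + 0.5 − 2.528 = 2.072.
g = 2.072 / 0.21 = 9.86667%.

9.867%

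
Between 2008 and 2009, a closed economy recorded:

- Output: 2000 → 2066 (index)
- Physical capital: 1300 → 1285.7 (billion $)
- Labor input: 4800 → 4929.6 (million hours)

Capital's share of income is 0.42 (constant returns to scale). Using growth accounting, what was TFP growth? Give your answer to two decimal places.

Output growth = (2066 − 2000) / 2000 = 3.3%.
Physical capital growth = (1285.7 − 1300) / 1300 = -1.1%.
Labor input growth = (4929.6 − 4800) / 4800 = 2.7%.
Labor's share = 1 − 0.42 = 0.58.
Physical capital: 0.42 × (-1.1) = -0.462 pp.
Labor input: 0.58 × 2.7 = 1.566 pp.
TFP growth = 3.3 − 1.104 = 2.196%.

2.20%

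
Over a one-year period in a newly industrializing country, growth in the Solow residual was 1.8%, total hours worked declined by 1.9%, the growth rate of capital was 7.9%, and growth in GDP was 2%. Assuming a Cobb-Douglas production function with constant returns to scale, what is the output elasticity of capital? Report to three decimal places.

0.214

gY = gA + α·gK + (1−α)·gL, so gY − gA − gL = α(gK − gL).
2 − 1.8 + 1.9 = α × (7.9 − (-1.9)).
2.1 = 9.8 α, so α = 0.21429.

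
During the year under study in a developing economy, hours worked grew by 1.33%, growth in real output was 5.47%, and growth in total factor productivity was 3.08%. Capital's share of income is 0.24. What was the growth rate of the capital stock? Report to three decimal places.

The capital stock growth was 5.747%.

Labor's share = 1 − 0.24 = 0.76.
gY = gA + 0.76×1.33 + 0.24×g.
0.24×g = 5.47 − 3.08 − 1.0108 = 1.3792.
g = 1.3792 / 0.24 = 5.74667%.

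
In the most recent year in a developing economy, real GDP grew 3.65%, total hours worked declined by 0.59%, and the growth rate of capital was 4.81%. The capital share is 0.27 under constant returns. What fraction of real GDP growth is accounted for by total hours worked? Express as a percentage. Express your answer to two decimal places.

Labor's share = 1 − 0.27 = 0.73.
Total hours worked contributed 0.73 × (-0.59) = -0.4307 pp.
Share of growth = -0.4307 / 3.65 × 100 = -11.8%.

Total hours worked accounted for -11.80% of growth.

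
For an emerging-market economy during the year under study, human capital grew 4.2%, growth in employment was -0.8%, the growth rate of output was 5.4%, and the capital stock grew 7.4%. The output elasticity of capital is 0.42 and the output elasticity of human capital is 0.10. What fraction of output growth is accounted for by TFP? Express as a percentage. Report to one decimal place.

41.8%

Labor's share = 1 − 0.42 − 0.1 = 0.48.
The capital stock: 0.42 × 7.4 = 3.108 pp.
Human capital: 0.1 × 4.2 = 0.42 pp.
Employment: 0.48 × (-0.8) = -0.384 pp.
TFP growth = 5.4 − 3.144 = 2.256%.
TFP share of growth = 2.256 / 5.4 × 100 = 41.778%.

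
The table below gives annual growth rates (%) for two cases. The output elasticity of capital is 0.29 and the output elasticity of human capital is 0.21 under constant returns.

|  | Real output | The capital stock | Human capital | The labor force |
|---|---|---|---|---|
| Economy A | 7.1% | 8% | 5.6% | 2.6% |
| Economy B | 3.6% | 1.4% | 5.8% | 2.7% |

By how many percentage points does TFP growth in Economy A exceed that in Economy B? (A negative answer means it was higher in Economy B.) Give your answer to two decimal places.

1.68 percentage points

Labor's share = 1 − 0.29 − 0.21 = 0.5.
Economy A: TFP = 7.1 − 2.32 − 1.176 − 1.3 = 2.304%.
Economy B: TFP = 3.6 − 0.406 − 1.218 − 1.35 = 0.626%.
Difference = 2.304 − (0.626) = 1.678 pp.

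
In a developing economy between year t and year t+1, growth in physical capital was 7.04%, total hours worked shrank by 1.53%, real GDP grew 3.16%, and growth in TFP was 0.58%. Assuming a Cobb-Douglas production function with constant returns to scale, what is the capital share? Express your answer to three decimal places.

The capital share is 0.480.

gY = gA + α·gK + (1−α)·gL, so gY − gA − gL = α(gK − gL).
3.16 − 0.58 + 1.53 = α × (7.04 − (-1.53)).
4.11 = 8.57 α, so α = 0.47958.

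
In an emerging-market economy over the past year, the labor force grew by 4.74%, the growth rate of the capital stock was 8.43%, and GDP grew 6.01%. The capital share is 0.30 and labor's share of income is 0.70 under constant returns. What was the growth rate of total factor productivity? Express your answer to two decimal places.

Labor's share = 1 − 0.3 = 0.7.
The capital stock: 0.3 × 8.43 = 2.529 pp.
The labor force: 0.7 × 4.74 = 3.318 pp.
TFP growth = 6.01 − 5.847 = 0.163%.

0.16%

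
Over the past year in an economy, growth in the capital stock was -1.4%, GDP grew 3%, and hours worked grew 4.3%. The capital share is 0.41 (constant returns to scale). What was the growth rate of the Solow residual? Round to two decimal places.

Labor's share = 1 − 0.41 = 0.59.
The capital stock: 0.41 × (-1.4) = -0.574 pp.
Hours worked: 0.59 × 4.3 = 2.537 pp.
TFP growth = 3 − 1.963 = 1.037%.

The Solow residual grew 1.04%.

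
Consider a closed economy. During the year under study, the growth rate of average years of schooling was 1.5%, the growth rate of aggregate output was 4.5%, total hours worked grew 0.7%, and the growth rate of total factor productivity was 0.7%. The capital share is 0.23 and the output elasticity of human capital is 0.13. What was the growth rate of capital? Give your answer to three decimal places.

Labor's share = 1 − 0.23 − 0.13 = 0.64.
gY = gA + 0.13×1.5 + 0.64×0.7 + 0.23×g.
0.23×g = 4.5 − 0.7 − 0.643 = 3.157.
g = 3.157 / 0.23 = 13.72609%.

Capital grew 13.726%.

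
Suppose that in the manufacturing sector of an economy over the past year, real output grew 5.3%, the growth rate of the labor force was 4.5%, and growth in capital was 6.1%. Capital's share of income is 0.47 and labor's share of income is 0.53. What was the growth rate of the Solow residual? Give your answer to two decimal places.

The Solow residual growth was 0.05%.

Labor's share = 1 − 0.47 = 0.53.
Capital: 0.47 × 6.1 = 2.867 pp.
The labor force: 0.53 × 4.5 = 2.385 pp.
TFP growth = 5.3 − 5.252 = 0.048%.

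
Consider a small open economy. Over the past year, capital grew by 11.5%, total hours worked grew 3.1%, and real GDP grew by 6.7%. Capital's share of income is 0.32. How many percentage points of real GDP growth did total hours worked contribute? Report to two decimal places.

2.11 pp

Labor's share = 1 − 0.32 = 0.68.
Contribution = share × growth = 0.68 × 3.1 = 2.108 pp.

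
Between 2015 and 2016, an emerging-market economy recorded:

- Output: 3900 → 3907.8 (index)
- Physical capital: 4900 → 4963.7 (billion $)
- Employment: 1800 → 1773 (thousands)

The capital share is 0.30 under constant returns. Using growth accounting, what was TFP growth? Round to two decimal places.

0.86%

Output growth = (3907.8 − 3900) / 3900 = 0.2%.
Physical capital growth = (4963.7 − 4900) / 4900 = 1.3%.
Employment growth = (1773 − 1800) / 1800 = -1.5%.
Labor's share = 1 − 0.3 = 0.7.
Physical capital: 0.3 × 1.3 = 0.39 pp.
Employment: 0.7 × (-1.5) = -1.05 pp.
TFP growth = 0.2 + 0.66 = 0.86%.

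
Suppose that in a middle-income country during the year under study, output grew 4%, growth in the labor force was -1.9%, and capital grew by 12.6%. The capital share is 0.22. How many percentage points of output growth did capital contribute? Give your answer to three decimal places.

2.772 percentage points

Contribution = share × growth = 0.22 × 12.6 = 2.772 pp.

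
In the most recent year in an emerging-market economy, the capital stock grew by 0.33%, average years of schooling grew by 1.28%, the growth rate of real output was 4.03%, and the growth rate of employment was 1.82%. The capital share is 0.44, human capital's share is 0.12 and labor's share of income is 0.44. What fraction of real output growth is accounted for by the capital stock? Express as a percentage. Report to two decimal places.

The capital stock accounted for 3.60% of growth.

The capital stock contributed 0.44 × 0.33 = 0.1452 pp.
Share of growth = 0.1452 / 4.03 × 100 = 3.603%.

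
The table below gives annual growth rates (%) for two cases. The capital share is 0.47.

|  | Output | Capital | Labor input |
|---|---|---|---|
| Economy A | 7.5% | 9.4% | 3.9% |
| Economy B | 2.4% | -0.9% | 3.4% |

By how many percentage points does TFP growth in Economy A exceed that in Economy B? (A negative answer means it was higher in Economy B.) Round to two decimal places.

Labor's share = 1 − 0.47 = 0.53.
Economy A: TFP = 7.5 − 4.418 − 2.067 = 1.015%.
Economy B: TFP = 2.4 + 0.423 − 1.802 = 1.021%.
Difference = 1.015 − (1.021) = -0.006 pp.

-0.01 percentage points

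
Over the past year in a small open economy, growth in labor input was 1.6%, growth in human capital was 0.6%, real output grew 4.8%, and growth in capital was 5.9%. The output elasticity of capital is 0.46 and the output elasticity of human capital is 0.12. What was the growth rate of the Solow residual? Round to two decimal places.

Labor's share = 1 − 0.46 − 0.12 = 0.42.
Capital: 0.46 × 5.9 = 2.714 pp.
Human capital: 0.12 × 0.6 = 0.072 pp.
Labor input: 0.42 × 1.6 = 0.672 pp.
TFP growth = 4.8 − 3.458 = 1.342%.

The Solow residual growth was 1.34%.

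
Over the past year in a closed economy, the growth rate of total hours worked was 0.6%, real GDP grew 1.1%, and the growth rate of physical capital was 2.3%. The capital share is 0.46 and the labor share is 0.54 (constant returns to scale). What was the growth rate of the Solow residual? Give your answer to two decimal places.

Labor's share = 1 − 0.46 = 0.54.
Physical capital: 0.46 × 2.3 = 1.058 pp.
Total hours worked: 0.54 × 0.6 = 0.324 pp.
TFP growth = 1.1 − 1.382 = -0.282%.

-0.28%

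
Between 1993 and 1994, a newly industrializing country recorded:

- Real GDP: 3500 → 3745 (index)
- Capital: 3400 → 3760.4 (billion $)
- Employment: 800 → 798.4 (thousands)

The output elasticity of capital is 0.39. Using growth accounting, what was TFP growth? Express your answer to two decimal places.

2.99%

Real GDP growth = (3745 − 3500) / 3500 = 7%.
Capital growth = (3760.4 − 3400) / 3400 = 10.6%.
Employment growth = (798.4 − 800) / 800 = -0.2%.
Labor's share = 1 − 0.39 = 0.61.
Capital: 0.39 × 10.6 = 4.134 pp.
Employment: 0.61 × (-0.2) = -0.122 pp.
TFP growth = 7 − 4.012 = 2.988%.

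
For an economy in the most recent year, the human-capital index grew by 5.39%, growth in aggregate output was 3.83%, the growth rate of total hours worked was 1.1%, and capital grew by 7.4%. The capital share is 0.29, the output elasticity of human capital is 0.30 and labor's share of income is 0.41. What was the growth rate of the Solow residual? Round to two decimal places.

Labor's share = 1 − 0.29 − 0.3 = 0.41.
Capital: 0.29 × 7.4 = 2.146 pp.
The human-capital index: 0.3 × 5.39 = 1.617 pp.
Total hours worked: 0.41 × 1.1 = 0.451 pp.
TFP growth = 3.83 − 4.214 = -0.384%.

-0.38%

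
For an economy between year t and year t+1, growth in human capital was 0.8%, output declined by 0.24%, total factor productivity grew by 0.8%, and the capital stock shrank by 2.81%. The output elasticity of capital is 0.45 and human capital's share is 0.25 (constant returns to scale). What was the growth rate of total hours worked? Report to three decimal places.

0.082%

Labor's share = 1 − 0.45 − 0.25 = 0.3.
gY = gA + 0.45×(-2.81) + 0.25×0.8 + 0.3×g.
0.3×g = -0.24 − 0.8 + 1.0645 = 0.0245.
g = 0.0245 / 0.3 = 0.08167%.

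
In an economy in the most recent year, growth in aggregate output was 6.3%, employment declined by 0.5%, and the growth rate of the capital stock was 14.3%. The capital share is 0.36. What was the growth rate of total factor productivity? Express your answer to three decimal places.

Total factor productivity growth was 1.472%.

Labor's share = 1 − 0.36 = 0.64.
The capital stock: 0.36 × 14.3 = 5.148 pp.
Employment: 0.64 × (-0.5) = -0.32 pp.
TFP growth = 6.3 − 4.828 = 1.472%.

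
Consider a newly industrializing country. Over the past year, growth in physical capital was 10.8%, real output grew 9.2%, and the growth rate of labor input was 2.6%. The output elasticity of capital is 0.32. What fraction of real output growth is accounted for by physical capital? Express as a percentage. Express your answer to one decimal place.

Physical capital contributed 0.32 × 10.8 = 3.456 pp.
Share of growth = 3.456 / 9.2 × 100 = 37.565%.

37.6%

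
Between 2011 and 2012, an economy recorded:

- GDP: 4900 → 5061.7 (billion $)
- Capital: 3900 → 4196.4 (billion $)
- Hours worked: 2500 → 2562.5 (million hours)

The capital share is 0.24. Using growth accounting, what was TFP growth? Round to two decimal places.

-0.42%

GDP growth = (5061.7 − 4900) / 4900 = 3.3%.
Capital growth = (4196.4 − 3900) / 3900 = 7.6%.
Hours worked growth = (2562.5 − 2500) / 2500 = 2.5%.
Labor's share = 1 − 0.24 = 0.76.
Capital: 0.24 × 7.6 = 1.824 pp.
Hours worked: 0.76 × 2.5 = 1.9 pp.
TFP growth = 3.3 − 3.724 = -0.424%.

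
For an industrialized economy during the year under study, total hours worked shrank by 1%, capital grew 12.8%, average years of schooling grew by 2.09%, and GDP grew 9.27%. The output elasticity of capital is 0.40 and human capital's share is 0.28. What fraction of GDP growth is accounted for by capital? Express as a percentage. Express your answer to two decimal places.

Capital accounted for 55.23% of growth.

Capital contributed 0.4 × 12.8 = 5.12 pp.
Share of growth = 5.12 / 9.27 × 100 = 55.2319%.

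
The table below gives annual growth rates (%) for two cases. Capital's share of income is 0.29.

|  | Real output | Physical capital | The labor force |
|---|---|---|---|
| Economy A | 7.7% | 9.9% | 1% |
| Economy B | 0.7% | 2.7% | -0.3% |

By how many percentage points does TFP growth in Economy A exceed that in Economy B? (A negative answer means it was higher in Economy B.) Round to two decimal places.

Labor's share = 1 − 0.29 = 0.71.
Economy A: TFP = 7.7 − 2.871 − 0.71 = 4.119%.
Economy B: TFP = 0.7 − 0.783 + 0.213 = 0.13%.
Difference = 4.119 − (0.13) = 3.989 pp.

3.99 percentage points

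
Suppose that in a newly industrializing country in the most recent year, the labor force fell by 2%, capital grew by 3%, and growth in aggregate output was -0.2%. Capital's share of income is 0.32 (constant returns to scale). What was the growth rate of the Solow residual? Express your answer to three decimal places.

Labor's share = 1 − 0.32 = 0.68.
Capital: 0.32 × 3 = 0.96 pp.
The labor force: 0.68 × (-2) = -1.36 pp.
TFP growth = -0.2 + 0.4 = 0.2%.

The Solow residual grew 0.200%.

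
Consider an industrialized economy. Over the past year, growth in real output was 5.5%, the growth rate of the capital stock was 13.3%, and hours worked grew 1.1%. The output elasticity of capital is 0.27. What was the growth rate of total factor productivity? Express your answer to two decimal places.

1.11%

Labor's share = 1 − 0.27 = 0.73.
The capital stock: 0.27 × 13.3 = 3.591 pp.
Hours worked: 0.73 × 1.1 = 0.803 pp.
TFP growth = 5.5 − 4.394 = 1.106%.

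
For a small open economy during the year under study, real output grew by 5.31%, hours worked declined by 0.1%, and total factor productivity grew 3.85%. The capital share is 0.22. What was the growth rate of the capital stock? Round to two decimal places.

Labor's share = 1 − 0.22 = 0.78.
gY = gA + 0.78×(-0.1) + 0.22×g.
0.22×g = 5.31 − 3.85 + 0.078 = 1.538.
g = 1.538 / 0.22 = 6.9909%.

6.99%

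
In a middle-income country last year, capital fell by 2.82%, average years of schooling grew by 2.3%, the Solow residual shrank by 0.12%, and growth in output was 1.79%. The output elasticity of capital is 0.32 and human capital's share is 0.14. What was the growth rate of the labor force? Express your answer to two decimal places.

Labor's share = 1 − 0.32 − 0.14 = 0.54.
gY = gA + 0.32×(-2.82) + 0.14×2.3 + 0.54×g.
0.54×g = 1.79 + 0.12 + 0.5804 = 2.4904.
g = 2.4904 / 0.54 = 4.6119%.

The labor force grew 4.61%.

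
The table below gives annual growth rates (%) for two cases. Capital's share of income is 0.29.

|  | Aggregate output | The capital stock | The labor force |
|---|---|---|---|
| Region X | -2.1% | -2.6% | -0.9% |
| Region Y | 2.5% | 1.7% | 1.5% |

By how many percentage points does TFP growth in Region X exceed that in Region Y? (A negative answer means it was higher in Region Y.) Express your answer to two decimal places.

-1.65 percentage points

Labor's share = 1 − 0.29 = 0.71.
Region X: TFP = -2.1 + 0.754 + 0.639 = -0.707%.
Region Y: TFP = 2.5 − 0.493 − 1.065 = 0.942%.
Difference = -0.707 − (0.942) = -1.649 pp.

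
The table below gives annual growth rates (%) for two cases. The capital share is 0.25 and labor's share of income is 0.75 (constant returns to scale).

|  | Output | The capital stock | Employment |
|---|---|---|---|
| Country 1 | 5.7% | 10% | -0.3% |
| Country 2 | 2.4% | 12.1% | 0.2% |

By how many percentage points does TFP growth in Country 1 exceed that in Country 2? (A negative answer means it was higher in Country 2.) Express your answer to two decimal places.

4.20 percentage points

Labor's share = 1 − 0.25 = 0.75.
Country 1: TFP = 5.7 − 2.5 + 0.225 = 3.425%.
Country 2: TFP = 2.4 − 3.025 − 0.15 = -0.775%.
Difference = 3.425 − (-0.775) = 4.2 pp.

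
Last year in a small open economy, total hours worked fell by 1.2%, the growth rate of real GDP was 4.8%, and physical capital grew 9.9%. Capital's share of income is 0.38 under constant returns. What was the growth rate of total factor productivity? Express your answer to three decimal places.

Labor's share = 1 − 0.38 = 0.62.
Physical capital: 0.38 × 9.9 = 3.762 pp.
Total hours worked: 0.62 × (-1.2) = -0.744 pp.
TFP growth = 4.8 − 3.018 = 1.782%.

1.782%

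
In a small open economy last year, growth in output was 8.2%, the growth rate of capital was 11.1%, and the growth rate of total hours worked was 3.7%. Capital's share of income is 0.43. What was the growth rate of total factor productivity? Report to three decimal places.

Labor's share = 1 − 0.43 = 0.57.
Capital: 0.43 × 11.1 = 4.773 pp.
Total hours worked: 0.57 × 3.7 = 2.109 pp.
TFP growth = 8.2 − 6.882 = 1.318%.

Total factor productivity growth was 1.318%.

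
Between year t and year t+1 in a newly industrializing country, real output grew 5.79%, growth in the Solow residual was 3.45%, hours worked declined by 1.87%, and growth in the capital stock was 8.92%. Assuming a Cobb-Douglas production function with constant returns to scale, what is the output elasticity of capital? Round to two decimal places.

0.39

gY = gA + α·gK + (1−α)·gL, so gY − gA − gL = α(gK − gL).
5.79 − 3.45 + 1.87 = α × (8.92 − (-1.87)).
4.21 = 10.79 α, so α = 0.3902.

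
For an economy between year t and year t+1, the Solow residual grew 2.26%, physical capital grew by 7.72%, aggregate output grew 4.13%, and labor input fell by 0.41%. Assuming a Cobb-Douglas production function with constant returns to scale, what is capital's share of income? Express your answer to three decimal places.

gY = gA + α·gK + (1−α)·gL, so gY − gA − gL = α(gK − gL).
4.13 − 2.26 + 0.41 = α × (7.72 − (-0.41)).
2.28 = 8.13 α, so α = 0.28044.

α = 0.280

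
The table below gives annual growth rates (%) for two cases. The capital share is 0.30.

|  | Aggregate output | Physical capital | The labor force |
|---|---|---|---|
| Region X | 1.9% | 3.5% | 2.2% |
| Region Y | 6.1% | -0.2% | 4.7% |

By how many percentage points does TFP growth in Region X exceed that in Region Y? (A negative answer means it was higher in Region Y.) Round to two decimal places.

-3.56 percentage points

Labor's share = 1 − 0.3 = 0.7.
Region X: TFP = 1.9 − 1.05 − 1.54 = -0.69%.
Region Y: TFP = 6.1 + 0.06 − 3.29 = 2.87%.
Difference = -0.69 − (2.87) = -3.56 pp.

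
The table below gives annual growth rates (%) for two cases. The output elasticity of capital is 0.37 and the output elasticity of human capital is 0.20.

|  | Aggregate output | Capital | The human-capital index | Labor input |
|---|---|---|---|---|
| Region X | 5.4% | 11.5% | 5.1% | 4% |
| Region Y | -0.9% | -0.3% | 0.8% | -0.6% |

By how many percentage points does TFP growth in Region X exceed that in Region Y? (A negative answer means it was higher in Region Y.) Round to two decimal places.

-0.90 percentage points

Labor's share = 1 − 0.37 − 0.2 = 0.43.
Region X: TFP = 5.4 − 4.255 − 1.02 − 1.72 = -1.595%.
Region Y: TFP = -0.9 + 0.111 − 0.16 + 0.258 = -0.691%.
Difference = -1.595 − (-0.691) = -0.904 pp.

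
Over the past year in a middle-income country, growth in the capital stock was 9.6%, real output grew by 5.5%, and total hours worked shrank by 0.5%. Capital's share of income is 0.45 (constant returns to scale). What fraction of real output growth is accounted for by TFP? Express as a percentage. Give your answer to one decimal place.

TFP accounted for 26.5% of growth.

Labor's share = 1 − 0.45 = 0.55.
The capital stock: 0.45 × 9.6 = 4.32 pp.
Total hours worked: 0.55 × (-0.5) = -0.275 pp.
TFP growth = 5.5 − 4.045 = 1.455%.
TFP share of growth = 1.455 / 5.5 × 100 = 26.455%.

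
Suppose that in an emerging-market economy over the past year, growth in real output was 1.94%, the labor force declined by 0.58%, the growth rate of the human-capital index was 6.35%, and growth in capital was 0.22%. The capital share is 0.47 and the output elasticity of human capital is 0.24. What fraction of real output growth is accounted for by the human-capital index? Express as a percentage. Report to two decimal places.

The human-capital index contributed 0.24 × 6.35 = 1.524 pp.
Share of growth = 1.524 / 1.94 × 100 = 78.5567%.

The human-capital index accounted for 78.56% of growth.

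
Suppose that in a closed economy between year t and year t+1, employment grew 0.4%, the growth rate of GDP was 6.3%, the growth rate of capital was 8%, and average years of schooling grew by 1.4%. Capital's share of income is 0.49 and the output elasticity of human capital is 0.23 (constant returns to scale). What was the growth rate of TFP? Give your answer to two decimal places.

Labor's share = 1 − 0.49 − 0.23 = 0.28.
Capital: 0.49 × 8 = 3.92 pp.
Average years of schooling: 0.23 × 1.4 = 0.322 pp.
Employment: 0.28 × 0.4 = 0.112 pp.
TFP growth = 6.3 − 4.354 = 1.946%.

1.95%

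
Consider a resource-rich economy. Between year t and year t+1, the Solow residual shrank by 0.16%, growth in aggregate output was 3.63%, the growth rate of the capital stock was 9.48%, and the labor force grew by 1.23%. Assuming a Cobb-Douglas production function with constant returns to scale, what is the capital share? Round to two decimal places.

gY = gA + α·gK + (1−α)·gL, so gY − gA − gL = α(gK − gL).
3.63 + 0.16 − 1.23 = α × (9.48 − 1.23).
2.56 = 8.25 α, so α = 0.3103.

α = 0.31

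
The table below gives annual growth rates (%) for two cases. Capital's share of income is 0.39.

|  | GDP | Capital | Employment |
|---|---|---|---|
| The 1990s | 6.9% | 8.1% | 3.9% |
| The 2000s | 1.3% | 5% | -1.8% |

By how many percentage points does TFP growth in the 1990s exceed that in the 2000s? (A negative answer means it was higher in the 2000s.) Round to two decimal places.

Labor's share = 1 − 0.39 = 0.61.
The 1990s: TFP = 6.9 − 3.159 − 2.379 = 1.362%.
The 2000s: TFP = 1.3 − 1.95 + 1.098 = 0.448%.
Difference = 1.362 − (0.448) = 0.914 pp.

0.91 percentage points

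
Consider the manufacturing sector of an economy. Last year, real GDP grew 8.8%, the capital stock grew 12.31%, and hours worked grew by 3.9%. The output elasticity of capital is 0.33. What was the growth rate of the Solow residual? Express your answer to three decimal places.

2.125%

Labor's share = 1 − 0.33 = 0.67.
The capital stock: 0.33 × 12.31 = 4.0623 pp.
Hours worked: 0.67 × 3.9 = 2.613 pp.
TFP growth = 8.8 − 6.6753 = 2.1247%.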